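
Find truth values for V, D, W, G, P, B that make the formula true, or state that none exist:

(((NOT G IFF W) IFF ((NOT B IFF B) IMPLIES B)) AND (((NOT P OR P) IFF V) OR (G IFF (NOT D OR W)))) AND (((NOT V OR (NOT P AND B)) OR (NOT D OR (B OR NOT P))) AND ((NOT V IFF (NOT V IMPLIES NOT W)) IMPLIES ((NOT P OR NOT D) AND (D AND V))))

V=T, D=F, W=F, G=T, P=F, B=T

  ((NOT G IFF W) IFF ((NOT B IFF B) IMPLIES B)) AND (((NOT P OR P) IFF V) OR (G IFF (NOT D OR W))) = True
    (NOT G IFF W) IFF ((NOT B IFF B) IMPLIES B) = True
      NOT G IFF W = True
        NOT G = False
      (NOT B IFF B) IMPLIES B = True
        NOT B IFF B = False
          NOT B = False
    ((NOT P OR P) IFF V) OR (G IFF (NOT D OR W)) = True
      (NOT P OR P) IFF V = True
        NOT P OR P = True
          NOT P = True
      G IFF (NOT D OR W) = True
        NOT D OR W = True
          NOT D = True
  ((NOT V OR (NOT P AND B)) OR (NOT D OR (B OR NOT P))) AND ((NOT V IFF (NOT V IMPLIES NOT W)) IMPLIES ((NOT P OR NOT D) AND (D AND V))) = True
    (NOT V OR (NOT P AND B)) OR (NOT D OR (B OR NOT P)) = True
      NOT V OR (NOT P AND B) = True
        NOT V = False
        NOT P AND B = True
          NOT P = True
      NOT D OR (B OR NOT P) = True
        NOT D = True
        B OR NOT P = True
          NOT P = True
    (NOT V IFF (NOT V IMPLIES NOT W)) IMPLIES ((NOT P OR NOT D) AND (D AND V)) = True
      NOT V IFF (NOT V IMPLIES NOT W) = False
        NOT V = False
        NOT V IMPLIES NOT W = True
          NOT V = False
          NOT W = True
      (NOT P OR NOT D) AND (D AND V) = False
        NOT P OR NOT D = True
          NOT P = True
          NOT D = True
        D AND V = False
Both conjuncts True, so the formula holds.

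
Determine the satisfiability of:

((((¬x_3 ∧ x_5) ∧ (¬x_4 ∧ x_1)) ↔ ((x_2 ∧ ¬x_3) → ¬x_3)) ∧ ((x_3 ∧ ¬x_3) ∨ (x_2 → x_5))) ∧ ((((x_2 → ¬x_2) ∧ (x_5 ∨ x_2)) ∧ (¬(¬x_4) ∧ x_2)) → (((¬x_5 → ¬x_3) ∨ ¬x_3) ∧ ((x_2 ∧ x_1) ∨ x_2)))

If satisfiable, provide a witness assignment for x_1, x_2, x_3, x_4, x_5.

x_1: True, x_2: True, x_3: False, x_4: False, x_5: True

  (((¬x_3 ∧ x_5) ∧ (¬x_4 ∧ x_1)) ↔ ((x_2 ∧ ¬x_3) → ¬x_3)) ∧ ((x_3 ∧ ¬x_3) ∨ (x_2 → x_5)) = True
    ((¬x_3 ∧ x_5) ∧ (¬x_4 ∧ x_1)) ↔ ((x_2 ∧ ¬x_3) → ¬x_3) = True
      (¬x_3 ∧ x_5) ∧ (¬x_4 ∧ x_1) = True
        ¬x_3 ∧ x_5 = True
          ¬x_3 = True
        ¬x_4 ∧ x_1 = True
          ¬x_4 = True
      (x_2 ∧ ¬x_3) → ¬x_3 = True
        x_2 ∧ ¬x_3 = True
          ¬x_3 = True
        ¬x_3 = True
    (x_3 ∧ ¬x_3) ∨ (x_2 → x_5) = True
      x_3 ∧ ¬x_3 = False
        ¬x_3 = True
      x_2 → x_5 = True
  (((x_2 → ¬x_2) ∧ (x_5 ∨ x_2)) ∧ (¬(¬x_4) ∧ x_2)) → (((¬x_5 → ¬x_3) ∨ ¬x_3) ∧ ((x_2 ∧ x_1) ∨ x_2)) = True
    ((x_2 → ¬x_2) ∧ (x_5 ∨ x_2)) ∧ (¬(¬x_4) ∧ x_2) = False
      (x_2 → ¬x_2) ∧ (x_5 ∨ x_2) = False
        x_2 → ¬x_2 = False
          ¬x_2 = False
        x_5 ∨ x_2 = True
      ¬(¬x_4) ∧ x_2 = False
        ¬(¬x_4) = False
          ¬x_4 = True
    ((¬x_5 → ¬x_3) ∨ ¬x_3) ∧ ((x_2 ∧ x_1) ∨ x_2) = True
      (¬x_5 → ¬x_3) ∨ ¬x_3 = True
        ¬x_5 → ¬x_3 = True
          ¬x_5 = False
          ¬x_3 = True
        ¬x_3 = True
      (x_2 ∧ x_1) ∨ x_2 = True
        x_2 ∧ x_1 = True
Both conjuncts True, so the formula holds.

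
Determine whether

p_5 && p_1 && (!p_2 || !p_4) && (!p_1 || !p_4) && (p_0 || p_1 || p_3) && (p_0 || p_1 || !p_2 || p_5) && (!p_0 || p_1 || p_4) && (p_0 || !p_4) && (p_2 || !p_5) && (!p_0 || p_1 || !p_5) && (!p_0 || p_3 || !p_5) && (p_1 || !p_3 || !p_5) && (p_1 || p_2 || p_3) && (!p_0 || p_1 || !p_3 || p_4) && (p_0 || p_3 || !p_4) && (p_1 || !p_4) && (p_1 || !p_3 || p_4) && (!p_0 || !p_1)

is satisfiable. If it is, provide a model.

Unit clause (p_5) forces p_5 = True.
Unit clause (p_1) forces p_1 = True.
In (!p_1 || !p_4) only !p_4 is left, so p_4 = False.
In (p_2 || !p_5) only p_2 is left, so p_2 = True.
In (!p_0 || !p_1) only !p_0 is left, so p_0 = False.
Set p_3 = True.
All clauses satisfied.

p_0 = False; p_1 = True; p_2 = True; p_3 = True; p_4 = False; p_5 = True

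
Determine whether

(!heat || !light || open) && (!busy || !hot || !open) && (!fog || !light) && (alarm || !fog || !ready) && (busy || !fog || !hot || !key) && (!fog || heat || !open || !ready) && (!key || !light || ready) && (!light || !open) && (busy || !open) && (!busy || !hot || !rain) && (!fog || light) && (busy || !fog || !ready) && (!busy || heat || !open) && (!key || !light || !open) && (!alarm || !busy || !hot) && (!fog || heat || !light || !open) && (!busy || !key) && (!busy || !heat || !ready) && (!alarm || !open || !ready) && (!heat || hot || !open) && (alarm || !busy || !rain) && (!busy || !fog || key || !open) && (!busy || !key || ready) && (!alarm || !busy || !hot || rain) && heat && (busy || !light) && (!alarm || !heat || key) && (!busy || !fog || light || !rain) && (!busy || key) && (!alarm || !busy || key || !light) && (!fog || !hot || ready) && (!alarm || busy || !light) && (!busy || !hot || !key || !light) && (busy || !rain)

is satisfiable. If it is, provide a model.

Unit clause (heat) forces heat = True.
Set key = True.
  then (!busy || !key) forces busy = False.
  then (busy || !light) forces light = False.
  then (busy || !rain) forces rain = False.
  then (busy || !open) forces open = False.
  then (!fog || light) forces fog = False.
Set ready = False.
Set alarm = True.
Set hot = True.
All clauses satisfied.

key = True, heat = True, light = False, open = False, busy = False, ready = False, fog = False, alarm = True, rain = False, hot = True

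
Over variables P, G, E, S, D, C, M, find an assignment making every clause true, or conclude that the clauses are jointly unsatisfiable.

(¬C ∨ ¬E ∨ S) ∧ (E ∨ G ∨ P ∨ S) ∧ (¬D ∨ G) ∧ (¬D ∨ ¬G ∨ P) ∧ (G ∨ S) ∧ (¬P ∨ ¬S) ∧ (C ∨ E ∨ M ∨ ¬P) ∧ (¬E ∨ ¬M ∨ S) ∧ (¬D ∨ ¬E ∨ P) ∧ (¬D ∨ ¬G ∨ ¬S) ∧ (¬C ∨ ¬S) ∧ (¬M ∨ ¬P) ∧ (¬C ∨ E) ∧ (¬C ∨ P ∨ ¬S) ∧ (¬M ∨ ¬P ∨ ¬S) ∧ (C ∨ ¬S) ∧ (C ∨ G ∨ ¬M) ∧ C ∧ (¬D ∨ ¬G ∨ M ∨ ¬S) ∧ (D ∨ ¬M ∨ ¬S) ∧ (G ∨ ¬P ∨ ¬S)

UNSATISFIABLE

Case C = True:
  (¬C ∨ ¬S) forces S = False.
  (¬C ∨ ¬E ∨ S) forces E = False.
  Clause (¬C ∨ E) is falsified — contradiction.
Case C = False:
  Clause (C) is falsified — contradiction.
Both cases fail, so the formula is unsatisfiable.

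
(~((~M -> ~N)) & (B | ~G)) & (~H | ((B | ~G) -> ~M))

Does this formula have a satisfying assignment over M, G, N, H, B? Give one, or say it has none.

M = False, G = False, N = True, H = False, B = True

  ~((~M -> ~N)) & (B | ~G) = True
    ~((~M -> ~N)) = True
      ~M -> ~N = False
        ~M = True
        ~N = False
    B | ~G = True
      ~G = True
  ~H | ((B | ~G) -> ~M) = True
    ~H = True
    (B | ~G) -> ~M = True
      B | ~G = True
        ~G = True
      ~M = True
Both conjuncts True, so the formula holds.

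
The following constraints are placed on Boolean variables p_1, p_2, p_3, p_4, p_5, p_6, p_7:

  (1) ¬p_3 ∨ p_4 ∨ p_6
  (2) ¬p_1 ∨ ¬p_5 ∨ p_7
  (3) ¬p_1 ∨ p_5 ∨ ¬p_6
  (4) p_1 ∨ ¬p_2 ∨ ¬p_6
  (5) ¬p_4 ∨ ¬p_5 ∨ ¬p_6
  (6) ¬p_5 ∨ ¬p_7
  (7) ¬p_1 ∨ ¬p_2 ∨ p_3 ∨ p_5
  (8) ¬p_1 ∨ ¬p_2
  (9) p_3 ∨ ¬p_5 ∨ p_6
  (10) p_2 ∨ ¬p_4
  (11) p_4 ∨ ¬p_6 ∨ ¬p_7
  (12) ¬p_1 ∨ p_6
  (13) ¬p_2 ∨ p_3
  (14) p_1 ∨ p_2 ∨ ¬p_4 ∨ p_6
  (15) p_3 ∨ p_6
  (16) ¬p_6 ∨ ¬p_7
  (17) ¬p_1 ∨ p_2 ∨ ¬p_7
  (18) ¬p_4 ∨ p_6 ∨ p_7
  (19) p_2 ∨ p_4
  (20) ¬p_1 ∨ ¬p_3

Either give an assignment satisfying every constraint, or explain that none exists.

Try p_1 = True:
  (¬p_1 ∨ ¬p_2) forces p_2 = False.
  (p_2 ∨ ¬p_4) forces p_4 = False.
  clause (p_2 ∨ p_4) is falsified — backtrack.
So p_1 = False.
Try p_2 = False:
  (p_2 ∨ ¬p_4) forces p_4 = False.
  clause (p_2 ∨ p_4) is falsified — backtrack.
So p_2 = True.
  then (p_1 ∨ ¬p_2 ∨ ¬p_6) forces p_6 = False.
  then (¬p_2 ∨ p_3) forces p_3 = True.
  then (¬p_3 ∨ p_4 ∨ p_6) forces p_4 = True.
  then (¬p_4 ∨ p_6 ∨ p_7) forces p_7 = True.
  then (¬p_5 ∨ ¬p_7) forces p_5 = False.
All clauses satisfied.

p_1 = False, p_2 = True, p_3 = True, p_4 = True, p_5 = False, p_6 = False, p_7 = True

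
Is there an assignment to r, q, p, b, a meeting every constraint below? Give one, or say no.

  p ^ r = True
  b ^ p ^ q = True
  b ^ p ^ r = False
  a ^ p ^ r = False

r: False; q: True; p: True; b: True; a: True

p ^ r = T ^ F = True ✓
b ^ p ^ q = T ^ T ^ T = True ✓
b ^ p ^ r = T ^ T ^ F = False ✓
a ^ p ^ r = T ^ T ^ F = False ✓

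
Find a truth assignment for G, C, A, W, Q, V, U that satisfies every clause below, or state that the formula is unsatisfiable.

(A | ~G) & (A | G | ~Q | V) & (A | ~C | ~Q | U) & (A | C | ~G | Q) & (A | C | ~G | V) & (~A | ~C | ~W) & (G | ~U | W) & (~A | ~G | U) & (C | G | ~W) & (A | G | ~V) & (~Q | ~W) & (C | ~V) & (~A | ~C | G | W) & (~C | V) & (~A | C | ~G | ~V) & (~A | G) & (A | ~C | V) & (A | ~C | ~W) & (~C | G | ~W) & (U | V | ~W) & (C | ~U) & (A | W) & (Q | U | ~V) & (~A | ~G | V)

G: True, C: True, A: True, W: False, Q: True, V: True, U: True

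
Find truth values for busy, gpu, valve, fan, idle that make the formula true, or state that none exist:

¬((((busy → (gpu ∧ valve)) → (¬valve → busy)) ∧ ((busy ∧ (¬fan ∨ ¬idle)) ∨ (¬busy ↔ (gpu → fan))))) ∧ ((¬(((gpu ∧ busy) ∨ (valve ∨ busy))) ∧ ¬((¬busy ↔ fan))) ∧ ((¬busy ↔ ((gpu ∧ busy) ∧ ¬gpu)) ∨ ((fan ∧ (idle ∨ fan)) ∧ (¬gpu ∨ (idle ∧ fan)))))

Case busy = True: the conjunct ¬(((gpu ∧ busy) ∨ (valve ∨ busy))) becomes ¬((gpu ∨ True)) = False.
Case busy = False: the formula simplifies to ¬((valve ∧ (gpu → fan))) ∧ ((¬valve ∧ ¬fan) ∧ ((fan ∧ (idle ∨ fan)) ∧ (¬gpu ∨ (idle ∧ fan)))).
  fan = True: the conjunct ¬fan is False.
  fan = False: the conjunct fan is False.
Both cases fail — unsatisfiable.

The formula is unsatisfiable.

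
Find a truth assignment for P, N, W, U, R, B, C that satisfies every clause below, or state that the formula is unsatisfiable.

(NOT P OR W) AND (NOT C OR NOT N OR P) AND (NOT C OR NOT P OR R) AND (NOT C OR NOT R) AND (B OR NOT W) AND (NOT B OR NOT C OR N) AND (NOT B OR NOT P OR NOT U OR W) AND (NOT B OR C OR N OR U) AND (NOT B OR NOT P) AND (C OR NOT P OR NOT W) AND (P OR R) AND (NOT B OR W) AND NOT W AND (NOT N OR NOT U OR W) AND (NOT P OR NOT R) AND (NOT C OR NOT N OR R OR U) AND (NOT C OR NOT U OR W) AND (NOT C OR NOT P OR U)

P=F, N=F, W=F, U=T, R=T, B=F, C=F

Unit clause (NOT W) forces W = False.
In (NOT P OR W) only NOT P is left, so P = False.
In (P OR R) only R is left, so R = True.
In (NOT B OR W) only NOT B is left, so B = False.
In (NOT C OR NOT R) only NOT C is left, so C = False.
Set N = False.
Set U = True.
All clauses satisfied.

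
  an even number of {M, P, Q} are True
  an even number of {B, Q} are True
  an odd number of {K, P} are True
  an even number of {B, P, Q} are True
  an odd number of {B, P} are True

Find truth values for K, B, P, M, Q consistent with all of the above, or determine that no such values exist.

K = True, B = True, P = False, M = True, Q = True

{M, P, Q}: 2 true → even ✓
{B, Q}: 2 true → even ✓
{K, P}: 1 true → odd ✓
{B, P, Q}: 2 true → even ✓
{B, P}: 1 true → odd ✓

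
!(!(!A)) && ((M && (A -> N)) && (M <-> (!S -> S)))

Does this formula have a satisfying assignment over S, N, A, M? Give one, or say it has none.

S = True, N = False, A = False, M = True

  !(!(!A)) = True
    !(!A) = False
      !A = True
  (M && (A -> N)) && (M <-> (!S -> S)) = True
    M && (A -> N) = True
      A -> N = True
    M <-> (!S -> S) = True
      !S -> S = True
        !S = False
Both conjuncts True, so the formula holds.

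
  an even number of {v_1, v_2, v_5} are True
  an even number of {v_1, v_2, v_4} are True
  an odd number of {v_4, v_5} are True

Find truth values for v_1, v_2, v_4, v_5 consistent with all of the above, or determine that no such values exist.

The formula is unsatisfiable.

Adding constraints 1, 2, 3 mod 2: every variable appears an even number of times on the left, so the left side is 0.
But the right sides sum to 1 (mod 2). 0 ≠ 1 — the system is inconsistent.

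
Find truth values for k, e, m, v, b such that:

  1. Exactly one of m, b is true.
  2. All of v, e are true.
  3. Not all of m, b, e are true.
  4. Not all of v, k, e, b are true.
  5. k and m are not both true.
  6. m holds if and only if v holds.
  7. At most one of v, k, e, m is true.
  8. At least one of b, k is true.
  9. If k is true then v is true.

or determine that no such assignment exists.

The formula is unsatisfiable.

Case e = True:
  (2) forces v = True.
  Constraint (7) is violated (v=T, e=T) — contradiction.
Case e = False:
  Constraint (2) is violated (e=F) — contradiction.
Both cases fail — unsatisfiable.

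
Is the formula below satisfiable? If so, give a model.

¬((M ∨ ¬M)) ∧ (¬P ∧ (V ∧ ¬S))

No satisfying assignment exists.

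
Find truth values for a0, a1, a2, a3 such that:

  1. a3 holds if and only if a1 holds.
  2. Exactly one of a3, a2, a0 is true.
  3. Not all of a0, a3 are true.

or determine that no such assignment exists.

a0 = False, a1 = True, a2 = False, a3 = True

  (1) a3=T, a1=T — same ✓
  (2) {a3, a2, a0}: 1 true — exactly one ✓
  (3) {a0, a3}: 1/2 true — not all ✓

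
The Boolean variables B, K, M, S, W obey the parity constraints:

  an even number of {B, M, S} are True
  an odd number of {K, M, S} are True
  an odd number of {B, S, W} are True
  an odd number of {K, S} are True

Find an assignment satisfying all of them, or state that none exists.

B: True, K: False, M: False, S: True, W: True

{B, M, S}: 2 true → even ✓
{K, M, S}: 1 true → odd ✓
{B, S, W}: 3 true → odd ✓
{K, S}: 1 true → odd ✓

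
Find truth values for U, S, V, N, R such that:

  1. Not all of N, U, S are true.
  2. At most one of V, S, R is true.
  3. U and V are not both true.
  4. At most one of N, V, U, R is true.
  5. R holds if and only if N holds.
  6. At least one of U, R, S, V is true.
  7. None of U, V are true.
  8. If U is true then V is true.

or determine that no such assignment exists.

U=F; S=T; V=F; N=F; R=F

  (1) {N, U, S}: 1/3 true — not all ✓
  (2) {V, S, R}: 1 true — at most one ✓
  (3) U=F, V=F — not both ✓
  (4) {N, V, U, R}: 0 true — at most one ✓
  (5) R=F, N=F — same ✓
  (6) {U, R, S, V}: 1 true — at least one ✓
  (7) {U, V}: 0 true — none ✓
  (8) U=F ⇒ V: vacuous ✓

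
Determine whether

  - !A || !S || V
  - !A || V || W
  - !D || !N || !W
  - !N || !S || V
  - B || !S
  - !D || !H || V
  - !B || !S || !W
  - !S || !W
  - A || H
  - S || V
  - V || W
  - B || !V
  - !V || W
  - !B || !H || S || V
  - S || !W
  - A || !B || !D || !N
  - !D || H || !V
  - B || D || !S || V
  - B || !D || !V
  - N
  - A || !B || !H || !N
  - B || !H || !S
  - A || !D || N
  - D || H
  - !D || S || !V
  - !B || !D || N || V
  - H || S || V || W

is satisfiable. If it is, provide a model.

UNSATISFIABLE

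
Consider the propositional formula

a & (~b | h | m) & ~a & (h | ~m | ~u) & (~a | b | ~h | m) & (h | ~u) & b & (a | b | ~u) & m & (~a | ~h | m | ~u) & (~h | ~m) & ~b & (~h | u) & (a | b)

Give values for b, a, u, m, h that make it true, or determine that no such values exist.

Case b = True:
  Clause (~b) is falsified — contradiction.
Case b = False:
  Clause (b) is falsified — contradiction.
Both cases fail, so the formula is unsatisfiable.

The formula is unsatisfiable.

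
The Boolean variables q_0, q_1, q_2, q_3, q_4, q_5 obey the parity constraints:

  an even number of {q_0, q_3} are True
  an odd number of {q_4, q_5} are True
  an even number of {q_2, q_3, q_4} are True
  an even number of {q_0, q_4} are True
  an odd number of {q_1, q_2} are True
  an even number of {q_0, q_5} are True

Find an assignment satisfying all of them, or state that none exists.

Unsatisfiable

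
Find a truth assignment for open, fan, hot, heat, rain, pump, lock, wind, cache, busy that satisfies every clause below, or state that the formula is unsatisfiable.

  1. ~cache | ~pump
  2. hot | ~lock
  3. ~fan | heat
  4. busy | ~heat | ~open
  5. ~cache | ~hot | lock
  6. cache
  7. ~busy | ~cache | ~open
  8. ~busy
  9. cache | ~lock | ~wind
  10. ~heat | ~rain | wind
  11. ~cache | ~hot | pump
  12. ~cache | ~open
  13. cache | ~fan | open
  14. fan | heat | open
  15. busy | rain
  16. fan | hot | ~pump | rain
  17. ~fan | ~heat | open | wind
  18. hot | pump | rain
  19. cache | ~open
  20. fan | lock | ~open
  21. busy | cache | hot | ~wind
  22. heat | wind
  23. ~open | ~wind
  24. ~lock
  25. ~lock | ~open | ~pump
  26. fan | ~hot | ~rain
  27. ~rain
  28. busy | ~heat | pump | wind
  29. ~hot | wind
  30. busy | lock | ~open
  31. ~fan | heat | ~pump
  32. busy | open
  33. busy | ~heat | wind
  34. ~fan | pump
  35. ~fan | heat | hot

Case rain = True:
  Clause (~rain) is falsified — contradiction.
Case rain = False:
  (cache) forces cache = True.
  (~cache | ~pump) forces pump = False.
  (~busy) forces busy = False.
  Clause (busy | rain) is falsified — contradiction.
Both cases fail, so the formula is unsatisfiable.

UNSATISFIABLE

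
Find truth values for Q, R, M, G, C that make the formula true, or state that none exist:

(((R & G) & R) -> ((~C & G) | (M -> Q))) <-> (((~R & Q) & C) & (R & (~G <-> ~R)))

Q = False, R = True, M = True, G = True, C = True

  (((R & G) & R) -> ((~C & G) | (M -> Q))) <-> (((~R & Q) & C) & (R & (~G <-> ~R))) = True
    ((R & G) & R) -> ((~C & G) | (M -> Q)) = False
      (R & G) & R = True
        R & G = True
      (~C & G) | (M -> Q) = False
        ~C & G = False
          ~C = False
        M -> Q = False
    ((~R & Q) & C) & (R & (~G <-> ~R)) = False
      (~R & Q) & C = False
        ~R & Q = False
          ~R = False
      R & (~G <-> ~R) = True
        ~G <-> ~R = True
          ~G = False
          ~R = False
The formula evaluates to True.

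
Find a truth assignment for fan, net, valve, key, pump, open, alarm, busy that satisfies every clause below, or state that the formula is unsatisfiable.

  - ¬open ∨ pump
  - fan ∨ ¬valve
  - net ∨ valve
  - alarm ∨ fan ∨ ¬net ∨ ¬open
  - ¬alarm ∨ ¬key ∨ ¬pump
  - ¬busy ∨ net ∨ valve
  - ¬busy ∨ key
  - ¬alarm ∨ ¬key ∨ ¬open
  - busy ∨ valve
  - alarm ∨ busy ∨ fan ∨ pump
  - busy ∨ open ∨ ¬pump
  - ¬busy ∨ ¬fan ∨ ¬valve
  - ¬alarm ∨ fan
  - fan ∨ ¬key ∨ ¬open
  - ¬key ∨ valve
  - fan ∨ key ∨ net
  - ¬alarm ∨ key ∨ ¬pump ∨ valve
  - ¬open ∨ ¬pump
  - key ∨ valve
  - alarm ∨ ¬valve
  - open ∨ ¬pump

Try fan = False:
  (fan ∨ ¬valve) forces valve = False.
  (net ∨ valve) forces net = True.
  (busy ∨ valve) forces busy = True.
  (¬busy ∨ key) forces key = True.
  clause (¬key ∨ valve) is falsified — backtrack.
So fan = True.
Set net = True.
Set valve = True.
  then (¬busy ∨ ¬fan ∨ ¬valve) forces busy = False.
  then (alarm ∨ ¬valve) forces alarm = True.
Set key = False.
Set pump = False.
  then (¬open ∨ pump) forces open = False.
All clauses satisfied.

fan = True; net = True; valve = True; key = False; pump = False; open = False; alarm = True; busy = False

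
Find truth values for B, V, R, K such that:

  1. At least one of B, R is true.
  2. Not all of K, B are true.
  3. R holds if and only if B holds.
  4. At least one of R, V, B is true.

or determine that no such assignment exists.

B = True, V = True, R = True, K = False

  (1) {B, R}: 2 true — at least one ✓
  (2) {K, B}: 1/2 true — not all ✓
  (3) R=T, B=T — same ✓
  (4) {R, V, B}: 3 true — at least one ✓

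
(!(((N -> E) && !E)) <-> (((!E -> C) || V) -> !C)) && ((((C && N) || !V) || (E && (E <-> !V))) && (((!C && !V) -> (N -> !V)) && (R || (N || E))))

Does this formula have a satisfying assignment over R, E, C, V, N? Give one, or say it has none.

R = False, E = False, C = False, V = False, N = True

  !(((N -> E) && !E)) <-> (((!E -> C) || V) -> !C) = True
    !(((N -> E) && !E)) = True
      (N -> E) && !E = False
        N -> E = False
        !E = True
    ((!E -> C) || V) -> !C = True
      (!E -> C) || V = False
        !E -> C = False
          !E = True
      !C = True
  (((C && N) || !V) || (E && (E <-> !V))) && (((!C && !V) -> (N -> !V)) && (R || (N || E))) = True
    ((C && N) || !V) || (E && (E <-> !V)) = True
      (C && N) || !V = True
        C && N = False
        !V = True
      E && (E <-> !V) = False
        E <-> !V = False
          !V = True
    ((!C && !V) -> (N -> !V)) && (R || (N || E)) = True
      (!C && !V) -> (N -> !V) = True
        !C && !V = True
          !C = True
          !V = True
        N -> !V = True
          !V = True
      R || (N || E) = True
        N || E = True
Both conjuncts True, so the formula holds.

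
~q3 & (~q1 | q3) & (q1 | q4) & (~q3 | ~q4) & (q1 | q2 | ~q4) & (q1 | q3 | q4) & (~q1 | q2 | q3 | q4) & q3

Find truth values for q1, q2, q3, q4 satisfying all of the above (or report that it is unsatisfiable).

Unsatisfiable

Case q3 = True:
  Clause (~q3) is falsified — contradiction.
Case q3 = False:
  Clause (q3) is falsified — contradiction.
Both cases fail, so the formula is unsatisfiable.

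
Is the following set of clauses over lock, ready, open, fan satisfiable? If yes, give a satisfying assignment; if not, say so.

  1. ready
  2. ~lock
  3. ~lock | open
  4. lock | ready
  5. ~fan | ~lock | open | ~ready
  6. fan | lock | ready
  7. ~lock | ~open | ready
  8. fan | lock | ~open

Unit clause (ready) forces ready = True.
Unit clause (~lock) forces lock = False.
Set open = False.
Set fan = False.
All clauses satisfied.

lock: False; ready: True; open: False; fan: False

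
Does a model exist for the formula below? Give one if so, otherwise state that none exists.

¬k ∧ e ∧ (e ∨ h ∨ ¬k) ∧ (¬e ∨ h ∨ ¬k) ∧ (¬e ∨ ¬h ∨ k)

Unit clause (¬k) forces k = False.
Unit clause (e) forces e = True.
In (¬e ∨ ¬h ∨ k) only ¬h is left, so h = False.
Check each clause:
  (¬k): ¬k holds.
  (e): e holds.
  (e ∨ h ∨ ¬k): e holds.
  (¬e ∨ h ∨ ¬k): ¬k holds.
  (¬e ∨ ¬h ∨ k): ¬h holds.
All clauses satisfied.

h = False; k = False; e = True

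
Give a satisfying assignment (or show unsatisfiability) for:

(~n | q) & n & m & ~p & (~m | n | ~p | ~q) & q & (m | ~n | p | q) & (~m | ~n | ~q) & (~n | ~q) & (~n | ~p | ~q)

The formula is unsatisfiable.

Case n = True:
  (~n | q) forces q = True.
  Clause (~n | ~q) is falsified — contradiction.
Case n = False:
  Clause (n) is falsified — contradiction.
Both cases fail, so the formula is unsatisfiable.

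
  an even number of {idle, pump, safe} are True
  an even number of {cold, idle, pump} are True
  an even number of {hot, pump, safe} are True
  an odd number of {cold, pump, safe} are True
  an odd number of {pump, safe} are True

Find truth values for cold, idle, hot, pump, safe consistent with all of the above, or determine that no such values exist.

cold = False; idle = True; hot = True; pump = True; safe = False

{idle, pump, safe}: 2 true → even ✓
{cold, idle, pump}: 2 true → even ✓
{hot, pump, safe}: 2 true → even ✓
{cold, pump, safe}: 1 true → odd ✓
{pump, safe}: 1 true → odd ✓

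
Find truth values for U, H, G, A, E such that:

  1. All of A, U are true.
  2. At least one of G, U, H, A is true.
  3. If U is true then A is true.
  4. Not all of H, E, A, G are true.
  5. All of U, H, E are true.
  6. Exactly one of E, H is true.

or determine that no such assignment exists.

Case U = True:
  (1) forces A = True.
  (5) forces H = True.
  (5) forces E = True.
  Constraint (6) is violated (E=T, H=T) — contradiction.
Case U = False:
  Constraint (1) is violated (U=F) — contradiction.
Both cases fail — unsatisfiable.

UNSATISFIABLE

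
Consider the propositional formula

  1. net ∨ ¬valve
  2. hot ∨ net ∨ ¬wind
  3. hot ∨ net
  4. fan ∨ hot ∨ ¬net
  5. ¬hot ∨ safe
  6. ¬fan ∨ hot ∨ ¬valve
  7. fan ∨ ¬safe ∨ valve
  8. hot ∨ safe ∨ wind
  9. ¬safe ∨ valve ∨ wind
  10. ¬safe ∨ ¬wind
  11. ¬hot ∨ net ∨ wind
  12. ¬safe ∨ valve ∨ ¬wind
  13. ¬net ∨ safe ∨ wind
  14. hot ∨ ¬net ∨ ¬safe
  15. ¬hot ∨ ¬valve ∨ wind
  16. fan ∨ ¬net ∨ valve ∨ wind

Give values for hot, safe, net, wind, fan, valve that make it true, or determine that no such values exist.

Try hot = True:
  (¬hot ∨ safe) forces safe = True.
  (¬safe ∨ ¬wind) forces wind = False.
  (¬safe ∨ valve ∨ wind) forces valve = True.
  clause (¬hot ∨ ¬valve ∨ wind) is falsified — backtrack.
So hot = False.
  then (hot ∨ net) forces net = True.
  then (fan ∨ hot ∨ ¬net) forces fan = True.
  then (¬fan ∨ hot ∨ ¬valve) forces valve = False.
  then (hot ∨ ¬net ∨ ¬safe) forces safe = False.
  then (hot ∨ safe ∨ wind) forces wind = True.
All clauses satisfied.

hot = False; safe = False; net = True; wind = True; fan = True; valve = False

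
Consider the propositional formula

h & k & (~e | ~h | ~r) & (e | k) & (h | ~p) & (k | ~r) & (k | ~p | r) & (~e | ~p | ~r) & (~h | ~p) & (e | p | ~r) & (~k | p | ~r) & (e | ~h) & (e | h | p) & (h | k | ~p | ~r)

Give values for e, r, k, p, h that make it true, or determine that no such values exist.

e = True, r = False, k = True, p = False, h = True

Unit clause (h) forces h = True.
Unit clause (k) forces k = True.
In (~h | ~p) only ~p is left, so p = False.
In (~k | p | ~r) only ~r is left, so r = False.
In (e | ~h) only e is left, so e = True.
All clauses satisfied.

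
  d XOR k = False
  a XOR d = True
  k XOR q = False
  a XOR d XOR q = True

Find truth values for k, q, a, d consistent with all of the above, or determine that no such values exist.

k: False; q: False; a: True; d: False

d XOR k = F XOR F = False ✓
a XOR d = T XOR F = True ✓
k XOR q = F XOR F = False ✓
a XOR d XOR q = T XOR F XOR F = True ✓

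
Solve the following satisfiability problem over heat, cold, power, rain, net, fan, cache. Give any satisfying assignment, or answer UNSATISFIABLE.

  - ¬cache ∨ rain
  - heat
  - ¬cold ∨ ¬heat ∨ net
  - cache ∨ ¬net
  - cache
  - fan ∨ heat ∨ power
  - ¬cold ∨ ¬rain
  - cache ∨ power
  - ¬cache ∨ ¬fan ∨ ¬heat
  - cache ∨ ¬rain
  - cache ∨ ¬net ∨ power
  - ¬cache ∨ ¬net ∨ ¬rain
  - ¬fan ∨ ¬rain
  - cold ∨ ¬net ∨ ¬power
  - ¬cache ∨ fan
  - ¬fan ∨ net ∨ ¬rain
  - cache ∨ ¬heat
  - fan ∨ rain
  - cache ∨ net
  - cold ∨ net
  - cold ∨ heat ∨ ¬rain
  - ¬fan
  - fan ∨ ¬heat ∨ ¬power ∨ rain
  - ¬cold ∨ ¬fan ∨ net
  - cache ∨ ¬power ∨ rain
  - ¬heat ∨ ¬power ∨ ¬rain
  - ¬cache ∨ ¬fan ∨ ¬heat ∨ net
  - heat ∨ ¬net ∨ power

The formula is unsatisfiable.

Case fan = True:
  Clause (¬fan) is falsified — contradiction.
Case fan = False:
  (heat) forces heat = True.
  (cache) forces cache = True.
  Clause (¬cache ∨ fan) is falsified — contradiction.
Both cases fail, so the formula is unsatisfiable.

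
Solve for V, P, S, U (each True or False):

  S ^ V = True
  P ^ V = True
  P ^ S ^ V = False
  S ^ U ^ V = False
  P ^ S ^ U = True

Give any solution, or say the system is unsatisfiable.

V=F, P=T, S=T, U=T

S ^ V = T ^ F = True ✓
P ^ V = T ^ F = True ✓
P ^ S ^ V = T ^ T ^ F = False ✓
S ^ U ^ V = T ^ T ^ F = False ✓
P ^ S ^ U = T ^ T ^ T = True ✓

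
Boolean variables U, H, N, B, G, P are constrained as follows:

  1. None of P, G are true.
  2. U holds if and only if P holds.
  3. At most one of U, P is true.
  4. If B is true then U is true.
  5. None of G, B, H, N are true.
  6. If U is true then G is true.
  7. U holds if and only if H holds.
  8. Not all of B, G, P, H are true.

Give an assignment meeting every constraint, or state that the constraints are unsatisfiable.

U = False, H = False, N = False, B = False, G = False, P = False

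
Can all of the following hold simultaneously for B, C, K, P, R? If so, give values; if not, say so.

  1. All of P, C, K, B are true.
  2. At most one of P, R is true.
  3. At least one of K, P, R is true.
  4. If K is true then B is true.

B = True, C = True, K = True, P = True, R = False

  (1) {P, C, K, B}: all 4 true ✓
  (2) {P, R}: 1 true — at most one ✓
  (3) {K, P, R}: 2 true — at least one ✓
  (4) K=T ⇒ B: T ✓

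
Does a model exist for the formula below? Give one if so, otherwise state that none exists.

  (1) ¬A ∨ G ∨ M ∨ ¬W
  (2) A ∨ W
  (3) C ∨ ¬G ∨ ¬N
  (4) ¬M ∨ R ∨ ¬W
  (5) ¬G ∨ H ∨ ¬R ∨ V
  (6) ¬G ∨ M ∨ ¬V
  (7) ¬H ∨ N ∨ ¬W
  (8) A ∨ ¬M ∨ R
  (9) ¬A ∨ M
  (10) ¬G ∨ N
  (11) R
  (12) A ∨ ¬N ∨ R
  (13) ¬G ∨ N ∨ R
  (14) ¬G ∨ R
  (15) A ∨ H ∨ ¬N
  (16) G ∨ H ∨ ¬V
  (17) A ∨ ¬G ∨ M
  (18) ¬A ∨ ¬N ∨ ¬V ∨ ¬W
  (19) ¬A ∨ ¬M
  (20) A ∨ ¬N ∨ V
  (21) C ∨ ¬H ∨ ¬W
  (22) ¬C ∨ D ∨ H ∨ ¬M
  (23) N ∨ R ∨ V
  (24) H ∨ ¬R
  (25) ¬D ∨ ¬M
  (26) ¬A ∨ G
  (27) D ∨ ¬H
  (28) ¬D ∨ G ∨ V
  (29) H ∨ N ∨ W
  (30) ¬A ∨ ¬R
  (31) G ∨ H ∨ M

R=T, V=T, W=T, D=T, H=T, M=F, A=F, G=F, C=T, N=T

Unit clause (R) forces R = True.
In (H ∨ ¬R) only H is left, so H = True.
In (D ∨ ¬H) only D is left, so D = True.
In (¬A ∨ ¬R) only ¬A is left, so A = False.
In (A ∨ W) only W is left, so W = True.
In (¬H ∨ N ∨ ¬W) only N is left, so N = True.
In (A ∨ ¬N ∨ V) only V is left, so V = True.
In (C ∨ ¬H ∨ ¬W) only C is left, so C = True.
In (¬D ∨ ¬M) only ¬M is left, so M = False.
In (¬G ∨ M ∨ ¬V) only ¬G is left, so G = False.
All clauses satisfied.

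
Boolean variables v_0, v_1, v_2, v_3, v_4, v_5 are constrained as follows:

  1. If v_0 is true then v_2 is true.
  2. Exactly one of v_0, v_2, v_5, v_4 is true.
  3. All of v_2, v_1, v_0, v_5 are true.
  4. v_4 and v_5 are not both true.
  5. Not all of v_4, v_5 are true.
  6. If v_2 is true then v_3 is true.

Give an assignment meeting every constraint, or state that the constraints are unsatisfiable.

Case v_0 = True:
  (1) with v_0=T forces v_2 = True.
  Constraint (2) is violated (v_0=T, v_2=T) — contradiction.
Case v_0 = False:
  Constraint (3) is violated (v_0=F) — contradiction.
Both cases fail — unsatisfiable.

UNSATISFIABLE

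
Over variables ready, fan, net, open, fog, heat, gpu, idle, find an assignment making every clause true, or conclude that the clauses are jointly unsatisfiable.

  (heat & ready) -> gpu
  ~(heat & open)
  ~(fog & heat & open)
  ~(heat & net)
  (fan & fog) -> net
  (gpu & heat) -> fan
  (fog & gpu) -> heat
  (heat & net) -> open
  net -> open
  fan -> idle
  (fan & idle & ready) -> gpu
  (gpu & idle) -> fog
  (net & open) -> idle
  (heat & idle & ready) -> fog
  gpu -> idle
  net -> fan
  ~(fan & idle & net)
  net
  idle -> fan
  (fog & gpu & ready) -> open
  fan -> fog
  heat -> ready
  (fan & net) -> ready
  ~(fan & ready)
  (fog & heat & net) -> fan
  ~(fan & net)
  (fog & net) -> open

No satisfying assignment exists.

Case fan = True:
  (net) forces net = True.
  Clause (~fan | ~net) is falsified — contradiction.
Case fan = False:
  (fan | ~idle) forces idle = False.
  (net) forces net = True.
  Clause (fan | ~net) is falsified — contradiction.
Both cases fail, so the formula is unsatisfiable.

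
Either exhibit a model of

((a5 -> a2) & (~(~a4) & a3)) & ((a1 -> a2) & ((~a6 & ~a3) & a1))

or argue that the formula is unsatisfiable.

Case a3 = True: the conjunct ~a3 is False.
Case a3 = False: the conjunct a3 is False.
Both cases fail — unsatisfiable.

No satisfying assignment exists.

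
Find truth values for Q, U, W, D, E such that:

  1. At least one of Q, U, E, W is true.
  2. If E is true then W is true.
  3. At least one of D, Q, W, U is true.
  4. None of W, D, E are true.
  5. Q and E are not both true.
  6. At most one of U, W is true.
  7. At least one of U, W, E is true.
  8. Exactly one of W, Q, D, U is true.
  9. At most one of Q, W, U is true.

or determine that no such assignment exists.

Q = False; U = True; W = False; D = False; E = False

  (1) {Q, U, E, W}: 1 true — at least one ✓
  (2) E=F ⇒ W: vacuous ✓
  (3) {D, Q, W, U}: 1 true — at least one ✓
  (4) {W, D, E}: 0 true — none ✓
  (5) Q=F, E=F — not both ✓
  (6) {U, W}: 1 true — at most one ✓
  (7) {U, W, E}: 1 true — at least one ✓
  (8) {W, Q, D, U}: 1 true — exactly one ✓
  (9) {Q, W, U}: 1 true — at most one ✓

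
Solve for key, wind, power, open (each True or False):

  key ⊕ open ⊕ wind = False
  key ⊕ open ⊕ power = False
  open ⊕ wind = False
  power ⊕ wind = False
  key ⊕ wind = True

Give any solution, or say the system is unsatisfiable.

key: False, wind: True, power: True, open: True

key ⊕ open ⊕ wind = F ⊕ T ⊕ T = False ✓
key ⊕ open ⊕ power = F ⊕ T ⊕ T = False ✓
open ⊕ wind = T ⊕ T = False ✓
power ⊕ wind = T ⊕ T = False ✓
key ⊕ wind = F ⊕ T = True ✓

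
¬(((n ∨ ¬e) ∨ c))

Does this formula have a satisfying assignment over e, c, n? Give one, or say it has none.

e: True, c: False, n: False

  ¬(((n ∨ ¬e) ∨ c)) = True
    (n ∨ ¬e) ∨ c = False
      n ∨ ¬e = False
        ¬e = False
The formula evaluates to True.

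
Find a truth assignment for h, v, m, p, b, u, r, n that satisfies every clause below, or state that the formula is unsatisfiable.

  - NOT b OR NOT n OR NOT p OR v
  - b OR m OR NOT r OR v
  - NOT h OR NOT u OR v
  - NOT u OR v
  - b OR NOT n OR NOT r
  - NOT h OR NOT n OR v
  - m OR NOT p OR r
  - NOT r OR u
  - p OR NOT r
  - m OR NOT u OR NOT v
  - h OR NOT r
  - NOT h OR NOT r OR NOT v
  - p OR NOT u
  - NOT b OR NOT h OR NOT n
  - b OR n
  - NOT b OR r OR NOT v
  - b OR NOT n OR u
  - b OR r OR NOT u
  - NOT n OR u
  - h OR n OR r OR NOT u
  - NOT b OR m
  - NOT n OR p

h = False, v = False, m = True, p = False, b = True, u = False, r = False, n = False

Set h = False.
  then (h OR NOT r) forces r = False.
Try v = True:
  (NOT b OR r OR NOT v) forces b = False.
  (b OR n) forces n = True.
  (b OR NOT n OR u) forces u = True.
  clause (b OR r OR NOT u) is falsified — backtrack.
So v = False.
  then (NOT u OR v) forces u = False.
  then (NOT n OR u) forces n = False.
  then (b OR n) forces b = True.
  then (NOT b OR m) forces m = True.
Set p = False.
All clauses satisfied.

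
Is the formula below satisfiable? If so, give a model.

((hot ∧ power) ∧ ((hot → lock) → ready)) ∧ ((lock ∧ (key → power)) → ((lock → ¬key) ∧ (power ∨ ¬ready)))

hot: True, power: True, ready: True, lock: True, key: False

  (hot ∧ power) ∧ ((hot → lock) → ready) = True
    hot ∧ power = True
    (hot → lock) → ready = True
      hot → lock = True
  (lock ∧ (key → power)) → ((lock → ¬key) ∧ (power ∨ ¬ready)) = True
    lock ∧ (key → power) = True
      key → power = True
    (lock → ¬key) ∧ (power ∨ ¬ready) = True
      lock → ¬key = True
        ¬key = True
      power ∨ ¬ready = True
        ¬ready = False
Both conjuncts True, so the formula holds.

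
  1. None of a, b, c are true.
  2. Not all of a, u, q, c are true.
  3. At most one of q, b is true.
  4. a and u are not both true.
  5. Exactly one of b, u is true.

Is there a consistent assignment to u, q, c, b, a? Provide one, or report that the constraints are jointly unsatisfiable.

u=T, q=T, c=F, b=F, a=F

  (1) {a, b, c}: 0 true — none ✓
  (2) {a, u, q, c}: 2/4 true — not all ✓
  (3) {q, b}: 1 true — at most one ✓
  (4) a=F, u=T — not both ✓
  (5) {b, u}: 1 true — exactly one ✓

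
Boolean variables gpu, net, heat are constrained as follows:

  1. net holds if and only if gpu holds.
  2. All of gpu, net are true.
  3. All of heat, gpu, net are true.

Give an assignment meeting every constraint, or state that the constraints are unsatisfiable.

gpu=T, net=T, heat=T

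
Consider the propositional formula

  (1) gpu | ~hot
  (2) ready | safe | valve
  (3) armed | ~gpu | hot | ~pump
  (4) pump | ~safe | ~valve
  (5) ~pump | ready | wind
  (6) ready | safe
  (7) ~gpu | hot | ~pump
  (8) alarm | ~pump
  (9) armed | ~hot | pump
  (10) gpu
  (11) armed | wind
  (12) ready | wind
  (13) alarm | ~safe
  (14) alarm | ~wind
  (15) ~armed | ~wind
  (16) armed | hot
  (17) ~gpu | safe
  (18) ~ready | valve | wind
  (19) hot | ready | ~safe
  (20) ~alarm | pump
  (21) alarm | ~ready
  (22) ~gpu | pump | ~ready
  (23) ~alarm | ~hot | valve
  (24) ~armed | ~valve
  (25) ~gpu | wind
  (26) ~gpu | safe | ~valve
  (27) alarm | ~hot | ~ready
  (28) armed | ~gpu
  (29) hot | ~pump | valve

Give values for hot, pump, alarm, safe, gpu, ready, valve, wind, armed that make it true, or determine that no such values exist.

UNSATISFIABLE

Case armed = True:
  (gpu) forces gpu = True.
  (~armed | ~wind) forces wind = False.
  Clause (~gpu | wind) is falsified — contradiction.
Case armed = False:
  (gpu) forces gpu = True.
  Clause (armed | ~gpu) is falsified — contradiction.
Both cases fail, so the formula is unsatisfiable.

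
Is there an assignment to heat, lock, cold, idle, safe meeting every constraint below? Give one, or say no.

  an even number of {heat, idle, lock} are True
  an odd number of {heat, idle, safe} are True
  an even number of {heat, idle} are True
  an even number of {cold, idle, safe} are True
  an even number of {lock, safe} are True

No satisfying assignment exists.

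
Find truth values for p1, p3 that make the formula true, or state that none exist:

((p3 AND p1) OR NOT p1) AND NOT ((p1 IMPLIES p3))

Case p1 = True: the formula simplifies to p3 AND NOT p3.
  p3 = True: the conjunct NOT p3 is False.
  p3 = False: the conjunct p3 is False.
Case p1 = False: the conjunct NOT ((p1 IMPLIES p3)) becomes NOT ((False IMPLIES p3)) = False.
Both cases fail — unsatisfiable.

Unsatisfiable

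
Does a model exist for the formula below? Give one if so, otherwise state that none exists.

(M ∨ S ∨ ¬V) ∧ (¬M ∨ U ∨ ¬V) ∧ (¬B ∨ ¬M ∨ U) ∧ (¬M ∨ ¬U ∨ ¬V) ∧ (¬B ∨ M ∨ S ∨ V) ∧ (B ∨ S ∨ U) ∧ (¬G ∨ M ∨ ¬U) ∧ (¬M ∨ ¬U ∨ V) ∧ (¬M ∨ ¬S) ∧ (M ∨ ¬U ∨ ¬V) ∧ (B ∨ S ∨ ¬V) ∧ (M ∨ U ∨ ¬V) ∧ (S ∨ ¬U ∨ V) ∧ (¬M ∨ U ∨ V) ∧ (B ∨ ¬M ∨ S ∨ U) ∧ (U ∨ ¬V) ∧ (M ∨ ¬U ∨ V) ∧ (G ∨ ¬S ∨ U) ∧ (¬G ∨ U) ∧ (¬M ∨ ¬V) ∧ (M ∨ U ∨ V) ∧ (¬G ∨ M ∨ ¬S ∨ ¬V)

No satisfying assignment exists.

Case V = True:
  (U ∨ ¬V) forces U = True.
  (¬M ∨ ¬U ∨ ¬V) forces M = False.
  Clause (M ∨ ¬U ∨ ¬V) is falsified — contradiction.
Case V = False:
  If U = True:
    (¬M ∨ ¬U ∨ V) forces M = False.
    clause (M ∨ ¬U ∨ V) is falsified.
  If U = False:
    (¬M ∨ U ∨ V) forces M = False.
    clause (M ∨ U ∨ V) is falsified.
  Every sub-case reaches a contradiction.
Both cases fail, so the formula is unsatisfiable.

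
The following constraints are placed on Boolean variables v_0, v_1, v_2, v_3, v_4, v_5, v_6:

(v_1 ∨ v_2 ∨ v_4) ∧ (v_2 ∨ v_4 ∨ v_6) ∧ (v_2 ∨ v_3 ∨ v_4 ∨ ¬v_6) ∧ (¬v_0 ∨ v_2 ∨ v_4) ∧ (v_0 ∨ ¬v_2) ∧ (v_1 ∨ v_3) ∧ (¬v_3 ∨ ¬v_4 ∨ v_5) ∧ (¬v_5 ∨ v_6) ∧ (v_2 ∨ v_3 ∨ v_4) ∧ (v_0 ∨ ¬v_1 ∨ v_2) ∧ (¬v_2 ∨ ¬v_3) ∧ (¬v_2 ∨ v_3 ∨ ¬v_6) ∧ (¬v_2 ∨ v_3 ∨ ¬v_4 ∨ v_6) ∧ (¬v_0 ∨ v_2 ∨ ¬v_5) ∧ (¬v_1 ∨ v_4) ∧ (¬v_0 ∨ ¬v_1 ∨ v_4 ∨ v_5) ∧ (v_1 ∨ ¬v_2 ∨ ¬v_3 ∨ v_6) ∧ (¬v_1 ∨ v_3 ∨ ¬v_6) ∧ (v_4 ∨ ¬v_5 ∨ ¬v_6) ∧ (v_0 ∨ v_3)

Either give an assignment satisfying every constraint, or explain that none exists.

Set v_0 = False.
  then (v_0 ∨ ¬v_2) forces v_2 = False.
  then (v_0 ∨ ¬v_1 ∨ v_2) forces v_1 = False.
  then (v_0 ∨ v_3) forces v_3 = True.
  then (v_1 ∨ v_2 ∨ v_4) forces v_4 = True.
  then (¬v_3 ∨ ¬v_4 ∨ v_5) forces v_5 = True.
  then (¬v_5 ∨ v_6) forces v_6 = True.
All clauses satisfied.

v_0 = False, v_1 = False, v_2 = False, v_3 = True, v_4 = True, v_5 = True, v_6 = True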